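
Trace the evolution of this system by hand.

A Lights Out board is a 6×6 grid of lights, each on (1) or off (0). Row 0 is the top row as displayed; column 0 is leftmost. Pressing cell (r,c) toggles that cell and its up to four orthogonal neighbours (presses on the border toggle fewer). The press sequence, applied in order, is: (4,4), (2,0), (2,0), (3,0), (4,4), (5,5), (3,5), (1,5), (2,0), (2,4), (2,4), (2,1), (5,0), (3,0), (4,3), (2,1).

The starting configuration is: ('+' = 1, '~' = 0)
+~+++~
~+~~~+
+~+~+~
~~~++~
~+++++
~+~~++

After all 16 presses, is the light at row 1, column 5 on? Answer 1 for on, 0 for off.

gen 0: +~+++~
~+~~~+
+~+~+~
~~~++~
~+++++
~+~~++
gen 1: +~+++~
~+~~~+
+~+~+~
~~~+~~
~++~~~
~+~~~+
gen 2: +~+++~
++~~~+
~++~+~
+~~+~~
~++~~~
~+~~~+
gen 3: +~+++~
~+~~~+
+~+~+~
~~~+~~
~++~~~
~+~~~+
gen 4: +~+++~
~+~~~+
~~+~+~
++~+~~
+++~~~
~+~~~+
gen 5: +~+++~
~+~~~+
~~+~+~
++~++~
++++++
~+~~++
gen 6: +~+++~
~+~~~+
~~+~+~
++~++~
+++++~
~+~~~~
gen 7: +~+++~
~+~~~+
~~+~++
++~+~+
++++++
~+~~~~
gen 8: +~++++
~+~~+~
~~+~+~
++~+~+
++++++
~+~~~~
gen 9: +~++++
++~~+~
+++~+~
~+~+~+
++++++
~+~~~~
gen 10: +~++++
++~~~~
++++~+
~+~+++
++++++
~+~~~~
gen 11: +~++++
++~~+~
+++~+~
~+~+~+
++++++
~+~~~~
gen 12: +~++++
+~~~+~
~~~~+~
~~~+~+
++++++
~+~~~~
gen 13: +~++++
+~~~+~
~~~~+~
~~~+~+
~+++++
+~~~~~
gen 14: +~++++
+~~~+~
+~~~+~
++~+~+
++++++
+~~~~~
gen 15: +~++++
+~~~+~
+~~~+~
++~~~+
++~~~+
+~~+~~
gen 16: +~++++
++~~+~
~++~+~
+~~~~+
++~~~+
+~~+~~

0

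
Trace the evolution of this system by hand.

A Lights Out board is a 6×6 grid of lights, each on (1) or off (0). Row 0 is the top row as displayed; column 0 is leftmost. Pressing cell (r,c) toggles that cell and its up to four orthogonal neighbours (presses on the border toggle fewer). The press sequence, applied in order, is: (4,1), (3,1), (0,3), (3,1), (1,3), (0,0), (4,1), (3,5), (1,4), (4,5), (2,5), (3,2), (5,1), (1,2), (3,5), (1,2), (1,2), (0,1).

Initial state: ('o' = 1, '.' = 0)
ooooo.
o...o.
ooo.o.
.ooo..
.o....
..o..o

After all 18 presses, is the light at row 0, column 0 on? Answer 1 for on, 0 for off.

1

t=0: ooooo.
o...o.
ooo.o.
.ooo..
.o....
..o..o
t=1: ooooo.
o...o.
ooo.o.
..oo..
o.o...
.oo..o
t=2: ooooo.
o...o.
o.o.o.
oo.o..
ooo...
.oo..o
t=3: oo....
o..oo.
o.o.o.
oo.o..
ooo...
.oo..o
t=4: oo....
o..oo.
ooo.o.
..oo..
o.o...
.oo..o
t=5: oo.o..
o.o...
ooooo.
..oo..
o.o...
.oo..o
t=6: ...o..
..o...
ooooo.
..oo..
o.o...
.oo..o
t=7: ...o..
..o...
ooooo.
.ooo..
.o....
..o..o
t=8: ...o..
..o...
oooooo
.ooooo
.o...o
..o..o
t=9: ...oo.
..oooo
oooo.o
.ooooo
.o...o
..o..o
t=10: ...oo.
..oooo
oooo.o
.oooo.
.o..o.
..o...
t=11: ...oo.
..ooo.
ooooo.
.ooooo
.o..o.
..o...
t=12: ...oo.
..ooo.
oo.oo.
....oo
.oo.o.
..o...
t=13: ...oo.
..ooo.
oo.oo.
....oo
..o.o.
oo....
t=14: ..ooo.
.o..o.
ooooo.
....oo
..o.o.
oo....
t=15: ..ooo.
.o..o.
oooooo
......
..o.oo
oo....
t=16: ...oo.
..ooo.
oo.ooo
......
..o.oo
oo....
t=17: ..ooo.
.o..o.
oooooo
......
..o.oo
oo....
t=18: oo.oo.
....o.
oooooo
......
..o.oo
oo....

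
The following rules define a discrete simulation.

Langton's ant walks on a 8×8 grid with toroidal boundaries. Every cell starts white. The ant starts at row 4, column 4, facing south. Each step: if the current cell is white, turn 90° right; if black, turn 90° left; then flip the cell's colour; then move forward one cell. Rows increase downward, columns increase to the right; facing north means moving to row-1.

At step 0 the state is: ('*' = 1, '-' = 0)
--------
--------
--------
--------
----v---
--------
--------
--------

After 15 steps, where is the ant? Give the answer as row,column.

3,4

gen 0: --------
--------
--------
--------
----v---
--------
--------
--------
gen 1: --------
--------
--------
--------
---<*---
--------
--------
--------
gen 2: --------
--------
--------
---^----
---**---
--------
--------
--------
gen 3: --------
--------
--------
---*>---
---**---
--------
--------
--------
gen 4: --------
--------
--------
---**---
---*v---
--------
--------
--------
gen 5: --------
--------
--------
---**---
---*->--
--------
--------
--------
gen 6: --------
--------
--------
---**---
---*-*--
-----v--
--------
--------
gen 7: --------
--------
--------
---**---
---*-*--
----<*--
--------
--------
gen 8: --------
--------
--------
---**---
---*^*--
----**--
--------
--------
gen 9: --------
--------
--------
---**---
---**>--
----**--
--------
--------
gen 10: --------
--------
--------
---**^--
---**---
----**--
--------
--------
gen 11: --------
--------
--------
---***>-
---**---
----**--
--------
--------
gen 12: --------
--------
--------
---****-
---**-v-
----**--
--------
--------
gen 13: --------
--------
--------
---****-
---**<*-
----**--
--------
--------
gen 14: --------
--------
--------
---**^*-
---****-
----**--
--------
--------
gen 15: --------
--------
--------
---*<-*-
---****-
----**--
--------
--------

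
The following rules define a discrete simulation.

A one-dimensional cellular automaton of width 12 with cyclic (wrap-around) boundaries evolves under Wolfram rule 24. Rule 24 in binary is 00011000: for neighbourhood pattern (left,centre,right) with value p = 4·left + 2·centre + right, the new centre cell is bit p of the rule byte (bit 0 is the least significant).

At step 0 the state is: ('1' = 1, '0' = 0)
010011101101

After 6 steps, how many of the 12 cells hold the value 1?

2

k=0  010011101101
k=1  001010001000
k=2  000001000100
k=3  000000100010
k=4  000000010001
k=5  100000001000
k=6  010000000100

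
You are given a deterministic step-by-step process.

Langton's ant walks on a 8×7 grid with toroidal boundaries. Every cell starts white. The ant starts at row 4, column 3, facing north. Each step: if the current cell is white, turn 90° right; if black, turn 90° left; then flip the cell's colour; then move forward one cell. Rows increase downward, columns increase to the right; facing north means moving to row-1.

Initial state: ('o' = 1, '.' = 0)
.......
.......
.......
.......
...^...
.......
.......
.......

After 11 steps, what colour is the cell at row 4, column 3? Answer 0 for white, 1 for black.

1

[0] .......
.......
.......
.......
...^...
.......
.......
.......
[1] .......
.......
.......
.......
...o>..
.......
.......
.......
[2] .......
.......
.......
.......
...oo..
....v..
.......
.......
[3] .......
.......
.......
.......
...oo..
...<o..
.......
.......
[4] .......
.......
.......
.......
...^o..
...oo..
.......
.......
[5] .......
.......
.......
.......
..<.o..
...oo..
.......
.......
[6] .......
.......
.......
..^....
..o.o..
...oo..
.......
.......
[7] .......
.......
.......
..o>...
..o.o..
...oo..
.......
.......
[8] .......
.......
.......
..oo...
..ovo..
...oo..
.......
.......
[9] .......
.......
.......
..oo...
..<oo..
...oo..
.......
.......
[10] .......
.......
.......
..oo...
...oo..
..voo..
.......
.......
[11] .......
.......
.......
..oo...
...oo..
.<ooo..
.......
.......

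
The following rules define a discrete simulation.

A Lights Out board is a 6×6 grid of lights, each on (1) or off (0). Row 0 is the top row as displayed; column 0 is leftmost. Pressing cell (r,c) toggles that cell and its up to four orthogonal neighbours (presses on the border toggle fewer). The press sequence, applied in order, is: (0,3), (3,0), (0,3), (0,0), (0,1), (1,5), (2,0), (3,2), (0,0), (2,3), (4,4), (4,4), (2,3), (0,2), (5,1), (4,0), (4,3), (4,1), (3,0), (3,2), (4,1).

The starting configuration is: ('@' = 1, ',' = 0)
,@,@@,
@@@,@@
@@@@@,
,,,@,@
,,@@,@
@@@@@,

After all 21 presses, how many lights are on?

14

step 0: ,@,@@,
@@@,@@
@@@@@,
,,,@,@
,,@@,@
@@@@@,
step 1: ,@@,,,
@@@@@@
@@@@@,
,,,@,@
,,@@,@
@@@@@,
step 2: ,@@,,,
@@@@@@
,@@@@,
@@,@,@
@,@@,@
@@@@@,
step 3: ,@,@@,
@@@,@@
,@@@@,
@@,@,@
@,@@,@
@@@@@,
step 4: @,,@@,
,@@,@@
,@@@@,
@@,@,@
@,@@,@
@@@@@,
step 5: ,@@@@,
,,@,@@
,@@@@,
@@,@,@
@,@@,@
@@@@@,
step 6: ,@@@@@
,,@,,,
,@@@@@
@@,@,@
@,@@,@
@@@@@,
step 7: ,@@@@@
@,@,,,
@,@@@@
,@,@,@
@,@@,@
@@@@@,
step 8: ,@@@@@
@,@,,,
@,,@@@
,,@,,@
@,,@,@
@@@@@,
step 9: @,@@@@
,,@,,,
@,,@@@
,,@,,@
@,,@,@
@@@@@,
step 10: @,@@@@
,,@@,,
@,@,,@
,,@@,@
@,,@,@
@@@@@,
step 11: @,@@@@
,,@@,,
@,@,,@
,,@@@@
@,,,@,
@@@@,,
step 12: @,@@@@
,,@@,,
@,@,,@
,,@@,@
@,,@,@
@@@@@,
step 13: @,@@@@
,,@,,,
@,,@@@
,,@,,@
@,,@,@
@@@@@,
step 14: @@,,@@
,,,,,,
@,,@@@
,,@,,@
@,,@,@
@@@@@,
step 15: @@,,@@
,,,,,,
@,,@@@
,,@,,@
@@,@,@
,,,@@,
step 16: @@,,@@
,,,,,,
@,,@@@
@,@,,@
,,,@,@
@,,@@,
step 17: @@,,@@
,,,,,,
@,,@@@
@,@@,@
,,@,@@
@,,,@,
step 18: @@,,@@
,,,,,,
@,,@@@
@@@@,@
@@,,@@
@@,,@,
step 19: @@,,@@
,,,,,,
,,,@@@
,,@@,@
,@,,@@
@@,,@,
step 20: @@,,@@
,,,,,,
,,@@@@
,@,,,@
,@@,@@
@@,,@,
step 21: @@,,@@
,,,,,,
,,@@@@
,,,,,@
@,,,@@
@,,,@,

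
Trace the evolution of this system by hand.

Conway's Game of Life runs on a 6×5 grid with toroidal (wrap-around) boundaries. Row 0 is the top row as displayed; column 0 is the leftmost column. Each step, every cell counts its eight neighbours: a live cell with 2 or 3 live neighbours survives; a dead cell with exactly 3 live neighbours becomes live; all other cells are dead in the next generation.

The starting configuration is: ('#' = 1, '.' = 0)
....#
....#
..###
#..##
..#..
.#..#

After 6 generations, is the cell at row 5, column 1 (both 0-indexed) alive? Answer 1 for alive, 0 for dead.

1

step 0: ....#
....#
..###
#..##
..#..
.#..#
step 1: ...##
#...#
..#..
##...
.##..
#..#.
step 2: ...#.
#...#
....#
#....
..#.#
##.#.
step 3: .###.
#..##
....#
#..##
..###
##.#.
step 4: .....
##...
.....
#.#..
.....
#....
step 5: ##...
.....
#....
.....
.#...
.....
step 6: .....
##...
.....
.....
.....
##...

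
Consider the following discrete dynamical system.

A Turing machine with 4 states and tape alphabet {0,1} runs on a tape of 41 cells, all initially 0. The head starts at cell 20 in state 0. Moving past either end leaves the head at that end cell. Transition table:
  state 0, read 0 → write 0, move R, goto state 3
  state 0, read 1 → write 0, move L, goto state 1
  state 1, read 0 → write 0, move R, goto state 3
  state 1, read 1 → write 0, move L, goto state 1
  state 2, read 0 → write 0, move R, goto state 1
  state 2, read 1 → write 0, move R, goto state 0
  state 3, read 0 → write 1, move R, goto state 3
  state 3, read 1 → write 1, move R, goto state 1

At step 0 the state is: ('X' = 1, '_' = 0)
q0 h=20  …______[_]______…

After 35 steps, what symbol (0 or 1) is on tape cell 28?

0

k=0  q0 h=20  …______[_]______…
k=1  q3 h=21  …______[_]______…
k=2  q3 h=22  …_____X[_]______…
k=3  q3 h=23  …____XX[_]______…
k=4  q3 h=24  …___XXX[_]______…
k=5  q3 h=25  …__XXXX[_]______…
k=6  q3 h=26  …_XXXXX[_]______…
k=7  q3 h=27  …XXXXXX[_]______…
k=8  q3 h=28  …XXXXXX[_]______…
k=9  q3 h=29  …XXXXXX[_]______…
k=10  q3 h=30  …XXXXXX[_]______…
k=11  q3 h=31  …XXXXXX[_]______…
k=12  q3 h=32  …XXXXXX[_]______…
k=13  q3 h=33  …XXXXXX[_]______…
k=14  q3 h=34  …XXXXXX[_]______|
k=15  q3 h=35  …XXXXXX[_]_____|
k=16  q3 h=36  …XXXXXX[_]____|
k=17  q3 h=37  …XXXXXX[_]___|
k=18  q3 h=38  …XXXXXX[_]__|
k=19  q3 h=39  …XXXXXX[_]_|
k=20  q3 h=40  …XXXXXX[_]|
k=21  q3 h=40  …XXXXXX[X]|
k=22  q1 h=40  …XXXXXX[X]|
k=23  q1 h=39  …XXXXXX[X]_|
k=24  q1 h=38  …XXXXXX[X]__|
k=25  q1 h=37  …XXXXXX[X]___|
k=26  q1 h=36  …XXXXXX[X]____|
k=27  q1 h=35  …XXXXXX[X]_____|
k=28  q1 h=34  …XXXXXX[X]______|
k=29  q1 h=33  …XXXXXX[X]______…
k=30  q1 h=32  …XXXXXX[X]______…
k=31  q1 h=31  …XXXXXX[X]______…
k=32  q1 h=30  …XXXXXX[X]______…
k=33  q1 h=29  …XXXXXX[X]______…
k=34  q1 h=28  …XXXXXX[X]______…
k=35  q1 h=27  …XXXXXX[X]______…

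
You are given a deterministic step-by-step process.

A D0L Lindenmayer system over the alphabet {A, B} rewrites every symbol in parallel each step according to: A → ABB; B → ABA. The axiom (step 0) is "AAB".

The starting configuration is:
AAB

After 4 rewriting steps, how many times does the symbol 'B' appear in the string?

121

t=0: AAB
t=1: ABBABBABA
t=2: ABBABAABAABBABAABAABBABAABB
t=3: ABBABAABAABBABAABBABBABAABBABBABAABAABBABAABBABBABAABBABBABAABAABBABAABBABBABAABA
t=4: ABBABAABAABBABAABBABBABAABBABBABAABAABBABAABBABBABAABAABBA…AABBABBABAABAABBABAABBABBABAABAABBABAABAABBABAABBABBABAABB  (len 243)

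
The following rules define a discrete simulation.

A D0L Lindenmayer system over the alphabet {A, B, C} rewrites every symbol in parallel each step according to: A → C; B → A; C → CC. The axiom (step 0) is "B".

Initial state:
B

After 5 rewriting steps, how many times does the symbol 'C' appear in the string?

[0] B
[1] A
[2] C
[3] CC
[4] CCCC
[5] CCCCCCCC

8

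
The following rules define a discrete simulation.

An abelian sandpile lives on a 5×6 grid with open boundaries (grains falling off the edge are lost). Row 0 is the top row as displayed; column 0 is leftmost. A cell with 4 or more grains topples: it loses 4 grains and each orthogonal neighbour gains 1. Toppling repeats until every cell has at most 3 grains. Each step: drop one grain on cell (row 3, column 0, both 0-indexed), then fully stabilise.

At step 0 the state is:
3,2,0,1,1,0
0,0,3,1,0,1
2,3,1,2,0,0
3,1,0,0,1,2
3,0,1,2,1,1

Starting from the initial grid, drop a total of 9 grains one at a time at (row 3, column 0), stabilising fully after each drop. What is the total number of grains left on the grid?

step 0: 3,2,0,1,1,0
0,0,3,1,0,1
2,3,1,2,0,0
3,1,0,0,1,2
3,0,1,2,1,1
step 1: 3,2,0,1,1,0
0,0,3,1,0,1
3,3,1,2,0,0
1,2,0,0,1,2
0,1,1,2,1,1
step 2: 3,2,0,1,1,0
0,0,3,1,0,1
3,3,1,2,0,0
2,2,0,0,1,2
0,1,1,2,1,1
step 3: 3,2,0,1,1,0
0,0,3,1,0,1
3,3,1,2,0,0
3,2,0,0,1,2
0,1,1,2,1,1
step 4: 3,2,0,1,1,0
1,1,3,1,0,1
1,1,2,2,0,0
2,0,1,0,1,2
1,2,1,2,1,1
step 5: 3,2,0,1,1,0
1,1,3,1,0,1
1,1,2,2,0,0
3,0,1,0,1,2
1,2,1,2,1,1
step 6: 3,2,0,1,1,0
1,1,3,1,0,1
2,1,2,2,0,0
0,1,1,0,1,2
2,2,1,2,1,1
step 7: 3,2,0,1,1,0
1,1,3,1,0,1
2,1,2,2,0,0
1,1,1,0,1,2
2,2,1,2,1,1
step 8: 3,2,0,1,1,0
1,1,3,1,0,1
2,1,2,2,0,0
2,1,1,0,1,2
2,2,1,2,1,1
step 9: 3,2,0,1,1,0
1,1,3,1,0,1
2,1,2,2,0,0
3,1,1,0,1,2
2,2,1,2,1,1

38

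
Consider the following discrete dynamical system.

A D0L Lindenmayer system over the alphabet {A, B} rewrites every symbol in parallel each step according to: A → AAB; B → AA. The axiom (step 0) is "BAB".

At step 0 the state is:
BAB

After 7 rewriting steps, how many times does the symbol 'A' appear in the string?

k=0  BAB
k=1  AAAABAA
k=2  AABAABAABAABAAAABAAB
k=3  AABAABAAAABAABAAAABAABAAAABAABAAAABAABAABAABAAAABAABAA
k=4  AABAABAAAABAABAAAABAABAABAABAAAABAABAAAABAABAABAABAAAABAAB…BAABAAAABAABAAAABAABAAAABAABAAAABAABAABAABAAAABAABAAAABAAB  (len 148)
k=5  AABAABAAAABAABAAAABAABAABAABAAAABAABAAAABAABAABAABAAAABAAB…BAABAAAABAABAAAABAABAABAABAAAABAABAAAABAABAABAABAAAABAABAA  (len 404)
k=6  AABAABAAAABAABAAAABAABAABAABAAAABAABAAAABAABAABAABAAAABAAB…BAABAAAABAABAAAABAABAAAABAABAAAABAABAABAABAAAABAABAAAABAAB  (len 1104)
k=7  AABAABAAAABAABAAAABAABAABAABAAAABAABAAAABAABAABAABAAAABAAB…BAABAAAABAABAAAABAABAABAABAAAABAABAAAABAABAABAABAAAABAABAA  (len 3016)

2208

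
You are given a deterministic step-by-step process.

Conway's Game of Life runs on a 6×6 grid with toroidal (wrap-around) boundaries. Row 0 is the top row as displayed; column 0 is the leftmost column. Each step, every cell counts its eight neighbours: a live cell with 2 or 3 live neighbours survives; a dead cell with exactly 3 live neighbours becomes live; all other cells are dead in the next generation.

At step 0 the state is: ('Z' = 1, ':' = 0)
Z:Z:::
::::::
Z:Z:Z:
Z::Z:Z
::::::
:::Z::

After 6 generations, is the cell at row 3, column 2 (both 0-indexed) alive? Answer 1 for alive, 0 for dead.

1

k=0  Z:Z:::
::::::
Z:Z:Z:
Z::Z:Z
::::::
:::Z::
k=1  ::::::
:::Z:Z
ZZ:ZZ:
ZZ:ZZZ
::::Z:
::::::
k=2  ::::::
Z:ZZ:Z
:Z::::
:Z::::
Z::ZZ:
::::::
k=3  ::::::
ZZZ:::
:Z::::
ZZZ:::
::::::
::::::
k=4  :Z::::
ZZZ:::
::::::
ZZZ:::
:Z::::
::::::
k=5  ZZZ:::
ZZZ:::
::::::
ZZZ:::
ZZZ:::
::::::
k=6  Z:Z:::
Z:Z:::
::::::
Z:Z:::
Z:Z:::
::::::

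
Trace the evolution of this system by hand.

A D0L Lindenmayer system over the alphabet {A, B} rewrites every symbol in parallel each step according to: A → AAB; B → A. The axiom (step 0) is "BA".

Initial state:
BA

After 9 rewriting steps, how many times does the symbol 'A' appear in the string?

3363

step 0: BA
step 1: AAAB
step 2: AABAABAABA
step 3: AABAABAAABAABAAABAABAAAB
step 4: AABAABAAABAABAAABAABAABAAABAABAAABAABAABAAABAABAAABAABAABA
step 5: AABAABAAABAABAAABAABAABAAABAABAAABAABAABAAABAABAAABAABAAAB…AABAABAAABAABAAABAABAABAAABAABAAABAABAABAAABAABAAABAABAAAB  (len 140)
step 6: AABAABAAABAABAAABAABAABAAABAABAAABAABAABAAABAABAAABAABAAAB…AABAABAAABAABAAABAABAABAAABAABAAABAABAABAAABAABAAABAABAABA  (len 338)
step 7: AABAABAAABAABAAABAABAABAAABAABAAABAABAABAAABAABAAABAABAAAB…AABAABAAABAABAAABAABAABAAABAABAAABAABAABAAABAABAAABAABAAAB  (len 816)
step 8: AABAABAAABAABAAABAABAABAAABAABAAABAABAABAAABAABAAABAABAAAB…AABAABAAABAABAAABAABAABAAABAABAAABAABAABAAABAABAAABAABAABA  (len 1970)
step 9: AABAABAAABAABAAABAABAABAAABAABAAABAABAABAAABAABAAABAABAAAB…AABAABAAABAABAAABAABAABAAABAABAAABAABAABAAABAABAAABAABAAAB  (len 4756)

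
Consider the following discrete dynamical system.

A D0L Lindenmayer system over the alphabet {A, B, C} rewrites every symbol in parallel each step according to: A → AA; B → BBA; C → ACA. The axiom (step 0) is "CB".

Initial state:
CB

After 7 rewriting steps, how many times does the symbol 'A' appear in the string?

702

k=0  CB
k=1  ACABBA
k=2  AAACAAABBABBAAA
k=3  AAAAAAACAAAAAAABBABBAAABBABBAAAAAAA
k=4  AAAAAAAAAAAAAAACAAAAAAAAAAAAAAABBABBAAABBABBAAAAAAABBABBAAABBABBAAAAAAAAAAAAAAA
k=5  AAAAAAAAAAAAAAAAAAAAAAAAAAAAAAACAAAAAAAAAAAAAAAAAAAAAAAAAA…AABBABBAAAAAAABBABBAAABBABBAAAAAAAAAAAAAAAAAAAAAAAAAAAAAAA  (len 175)
k=6  AAAAAAAAAAAAAAAAAAAAAAAAAAAAAAAAAAAAAAAAAAAAAAAAAAAAAAAAAA…AAAAAAAAAAAAAAAAAAAAAAAAAAAAAAAAAAAAAAAAAAAAAAAAAAAAAAAAAA  (len 383)
k=7  AAAAAAAAAAAAAAAAAAAAAAAAAAAAAAAAAAAAAAAAAAAAAAAAAAAAAAAAAA…AAAAAAAAAAAAAAAAAAAAAAAAAAAAAAAAAAAAAAAAAAAAAAAAAAAAAAAAAA  (len 831)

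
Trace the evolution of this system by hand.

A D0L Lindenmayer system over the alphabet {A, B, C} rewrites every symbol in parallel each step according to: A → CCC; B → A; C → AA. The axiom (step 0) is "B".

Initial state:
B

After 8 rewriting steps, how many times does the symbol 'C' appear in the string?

648

step 0: B
step 1: A
step 2: CCC
step 3: AAAAAA
step 4: CCCCCCCCCCCCCCCCCC
step 5: AAAAAAAAAAAAAAAAAAAAAAAAAAAAAAAAAAAA
step 6: CCCCCCCCCCCCCCCCCCCCCCCCCCCCCCCCCCCCCCCCCCCCCCCCCCCCCCCCCCCCCCCCCCCCCCCCCCCCCCCCCCCCCCCCCCCCCCCCCCCCCCCCCCCC
step 7: AAAAAAAAAAAAAAAAAAAAAAAAAAAAAAAAAAAAAAAAAAAAAAAAAAAAAAAAAA…AAAAAAAAAAAAAAAAAAAAAAAAAAAAAAAAAAAAAAAAAAAAAAAAAAAAAAAAAA  (len 216)
step 8: CCCCCCCCCCCCCCCCCCCCCCCCCCCCCCCCCCCCCCCCCCCCCCCCCCCCCCCCCC…CCCCCCCCCCCCCCCCCCCCCCCCCCCCCCCCCCCCCCCCCCCCCCCCCCCCCCCCCC  (len 648)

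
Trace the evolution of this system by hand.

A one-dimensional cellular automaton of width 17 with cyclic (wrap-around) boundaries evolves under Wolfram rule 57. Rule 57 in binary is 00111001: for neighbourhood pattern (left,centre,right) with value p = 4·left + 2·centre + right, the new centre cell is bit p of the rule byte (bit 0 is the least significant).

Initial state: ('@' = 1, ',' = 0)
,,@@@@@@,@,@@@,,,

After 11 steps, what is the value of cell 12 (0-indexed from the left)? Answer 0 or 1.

gen 0: ,,@@@@@@,@,@@@,,,
gen 1: @,@,,,,,@,@@,,@@@
gen 2: ,@,@@@@,,@@,@,@,,
gen 3: ,,@@,,,@,@,@,@,@@
gen 4: @,@,@@,,@,@,@,@@,
gen 5: ,@,@@,@,,@,@,@@,@
gen 6: @,@@,@,@,,@,@@,@,
gen 7: ,@@,@,@,@,,@@,@,@
gen 8: @@,@,@,@,@,@,@,@,
gen 9: @,@,@,@,@,@,@,@,@
gen 10: ,@,@,@,@,@,@,@,@@
gen 11: @,@,@,@,@,@,@,@@,

1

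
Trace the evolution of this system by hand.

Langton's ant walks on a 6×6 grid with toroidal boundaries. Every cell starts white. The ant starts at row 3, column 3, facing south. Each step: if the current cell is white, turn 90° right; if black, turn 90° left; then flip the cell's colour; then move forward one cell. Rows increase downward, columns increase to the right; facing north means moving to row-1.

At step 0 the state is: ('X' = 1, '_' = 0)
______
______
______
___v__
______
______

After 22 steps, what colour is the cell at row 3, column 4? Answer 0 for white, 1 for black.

gen 0: ______
______
______
___v__
______
______
gen 1: ______
______
______
__<X__
______
______
gen 2: ______
______
__^___
__XX__
______
______
gen 3: ______
______
__X>__
__XX__
______
______
gen 4: ______
______
__XX__
__Xv__
______
______
gen 5: ______
______
__XX__
__X_>_
______
______
gen 6: ______
______
__XX__
__X_X_
____v_
______
gen 7: ______
______
__XX__
__X_X_
___<X_
______
gen 8: ______
______
__XX__
__X^X_
___XX_
______
gen 9: ______
______
__XX__
__XX>_
___XX_
______
gen 10: ______
______
__XX^_
__XX__
___XX_
______
gen 11: ______
______
__XXX>
__XX__
___XX_
______
gen 12: ______
______
__XXXX
__XX_v
___XX_
______
gen 13: ______
______
__XXXX
__XX<X
___XX_
______
gen 14: ______
______
__XX^X
__XXXX
___XX_
______
gen 15: ______
______
__X<_X
__XXXX
___XX_
______
gen 16: ______
______
__X__X
__XvXX
___XX_
______
gen 17: ______
______
__X__X
__X_>X
___XX_
______
gen 18: ______
______
__X_^X
__X__X
___XX_
______
gen 19: ______
______
__X_X>
__X__X
___XX_
______
gen 20: ______
_____^
__X_X_
__X__X
___XX_
______
gen 21: ______
>____X
__X_X_
__X__X
___XX_
______
gen 22: ______
X____X
v_X_X_
__X__X
___XX_
______

0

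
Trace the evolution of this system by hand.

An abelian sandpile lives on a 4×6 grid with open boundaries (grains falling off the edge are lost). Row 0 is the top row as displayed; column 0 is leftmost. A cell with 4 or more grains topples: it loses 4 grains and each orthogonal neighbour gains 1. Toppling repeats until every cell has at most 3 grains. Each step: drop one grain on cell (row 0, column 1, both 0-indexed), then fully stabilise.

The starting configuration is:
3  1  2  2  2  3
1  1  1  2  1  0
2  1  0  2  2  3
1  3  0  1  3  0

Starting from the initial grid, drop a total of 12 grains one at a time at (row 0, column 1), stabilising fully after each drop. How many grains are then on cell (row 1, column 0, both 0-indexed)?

3

step 0: 3  1  2  2  2  3
1  1  1  2  1  0
2  1  0  2  2  3
1  3  0  1  3  0
step 1: 3  2  2  2  2  3
1  1  1  2  1  0
2  1  0  2  2  3
1  3  0  1  3  0
step 2: 3  3  2  2  2  3
1  1  1  2  1  0
2  1  0  2  2  3
1  3  0  1  3  0
step 3: 0  1  3  2  2  3
2  2  1  2  1  0
2  1  0  2  2  3
1  3  0  1  3  0
step 4: 0  2  3  2  2  3
2  2  1  2  1  0
2  1  0  2  2  3
1  3  0  1  3  0
step 5: 0  3  3  2  2  3
2  2  1  2  1  0
2  1  0  2  2  3
1  3  0  1  3  0
step 6: 1  1  0  3  2  3
2  3  2  2  1  0
2  1  0  2  2  3
1  3  0  1  3  0
step 7: 1  2  0  3  2  3
2  3  2  2  1  0
2  1  0  2  2  3
1  3  0  1  3  0
step 8: 1  3  0  3  2  3
2  3  2  2  1  0
2  1  0  2  2  3
1  3  0  1  3  0
step 9: 2  1  1  3  2  3
3  0  3  2  1  0
2  2  0  2  2  3
1  3  0  1  3  0
step 10: 2  2  1  3  2  3
3  0  3  2  1  0
2  2  0  2  2  3
1  3  0  1  3  0
step 11: 2  3  1  3  2  3
3  0  3  2  1  0
2  2  0  2  2  3
1  3  0  1  3  0
step 12: 3  0  2  3  2  3
3  1  3  2  1  0
2  2  0  2  2  3
1  3  0  1  3  0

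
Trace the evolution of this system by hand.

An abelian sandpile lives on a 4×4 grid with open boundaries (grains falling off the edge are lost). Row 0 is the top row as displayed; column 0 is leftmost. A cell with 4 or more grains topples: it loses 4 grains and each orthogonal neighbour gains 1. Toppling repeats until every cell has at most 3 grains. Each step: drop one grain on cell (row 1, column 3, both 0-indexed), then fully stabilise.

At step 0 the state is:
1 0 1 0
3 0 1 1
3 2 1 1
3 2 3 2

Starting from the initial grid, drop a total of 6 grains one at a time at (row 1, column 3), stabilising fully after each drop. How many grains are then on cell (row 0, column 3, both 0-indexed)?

1

t=0: 1 0 1 0
3 0 1 1
3 2 1 1
3 2 3 2
t=1: 1 0 1 0
3 0 1 2
3 2 1 1
3 2 3 2
t=2: 1 0 1 0
3 0 1 3
3 2 1 1
3 2 3 2
t=3: 1 0 1 1
3 0 2 0
3 2 1 2
3 2 3 2
t=4: 1 0 1 1
3 0 2 1
3 2 1 2
3 2 3 2
t=5: 1 0 1 1
3 0 2 2
3 2 1 2
3 2 3 2
t=6: 1 0 1 1
3 0 2 3
3 2 1 2
3 2 3 2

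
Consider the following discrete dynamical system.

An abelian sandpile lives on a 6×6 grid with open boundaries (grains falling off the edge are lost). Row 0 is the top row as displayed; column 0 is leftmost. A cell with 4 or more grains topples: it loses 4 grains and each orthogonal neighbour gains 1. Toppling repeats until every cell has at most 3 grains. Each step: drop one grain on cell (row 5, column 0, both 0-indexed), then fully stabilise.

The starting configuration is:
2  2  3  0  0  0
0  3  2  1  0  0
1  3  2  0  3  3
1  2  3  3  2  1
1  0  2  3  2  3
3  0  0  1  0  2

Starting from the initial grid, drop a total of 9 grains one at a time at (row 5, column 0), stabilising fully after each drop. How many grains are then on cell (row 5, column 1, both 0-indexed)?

t=0: 2  2  3  0  0  0
0  3  2  1  0  0
1  3  2  0  3  3
1  2  3  3  2  1
1  0  2  3  2  3
3  0  0  1  0  2
t=1: 2  2  3  0  0  0
0  3  2  1  0  0
1  3  2  0  3  3
1  2  3  3  2  1
2  0  2  3  2  3
0  1  0  1  0  2
t=2: 2  2  3  0  0  0
0  3  2  1  0  0
1  3  2  0  3  3
1  2  3  3  2  1
2  0  2  3  2  3
1  1  0  1  0  2
t=3: 2  2  3  0  0  0
0  3  2  1  0  0
1  3  2  0  3  3
1  2  3  3  2  1
2  0  2  3  2  3
2  1  0  1  0  2
t=4: 2  2  3  0  0  0
0  3  2  1  0  0
1  3  2  0  3  3
1  2  3  3  2  1
2  0  2  3  2  3
3  1  0  1  0  2
t=5: 2  2  3  0  0  0
0  3  2  1  0  0
1  3  2  0  3  3
1  2  3  3  2  1
3  0  2  3  2  3
0  2  0  1  0  2
t=6: 2  2  3  0  0  0
0  3  2  1  0  0
1  3  2  0  3  3
1  2  3  3  2  1
3  0  2  3  2  3
1  2  0  1  0  2
t=7: 2  2  3  0  0  0
0  3  2  1  0  0
1  3  2  0  3  3
1  2  3  3  2  1
3  0  2  3  2  3
2  2  0  1  0  2
t=8: 2  2  3  0  0  0
0  3  2  1  0  0
1  3  2  0  3  3
1  2  3  3  2  1
3  0  2  3  2  3
3  2  0  1  0  2
t=9: 2  2  3  0  0  0
0  3  2  1  0  0
1  3  2  0  3  3
2  2  3  3  2  1
0  1  2  3  2  3
1  3  0  1  0  2

3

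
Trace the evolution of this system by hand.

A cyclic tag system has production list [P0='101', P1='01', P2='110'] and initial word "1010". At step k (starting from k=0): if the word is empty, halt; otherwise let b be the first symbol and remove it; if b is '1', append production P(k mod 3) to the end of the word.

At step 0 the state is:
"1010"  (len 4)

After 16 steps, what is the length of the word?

gen 0: "1010"  (len 4)
gen 1: "010101"  (len 6)
gen 2: "10101"  (len 5)
gen 3: "0101110"  (len 7)
gen 4: "101110"  (len 6)
gen 5: "0111001"  (len 7)
gen 6: "111001"  (len 6)
gen 7: "11001101"  (len 8)
gen 8: "100110101"  (len 9)
gen 9: "00110101110"  (len 11)
gen 10: "0110101110"  (len 10)
gen 11: "110101110"  (len 9)
gen 12: "10101110110"  (len 11)
gen 13: "0101110110101"  (len 13)
gen 14: "101110110101"  (len 12)
gen 15: "01110110101110"  (len 14)
gen 16: "1110110101110"  (len 13)

13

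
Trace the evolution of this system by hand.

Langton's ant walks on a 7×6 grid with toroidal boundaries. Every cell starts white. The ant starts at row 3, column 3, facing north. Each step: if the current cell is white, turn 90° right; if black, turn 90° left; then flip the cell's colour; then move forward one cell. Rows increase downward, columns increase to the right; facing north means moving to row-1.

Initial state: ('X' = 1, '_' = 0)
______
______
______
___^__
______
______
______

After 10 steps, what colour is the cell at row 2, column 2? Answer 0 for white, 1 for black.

1

t=0: ______
______
______
___^__
______
______
______
t=1: ______
______
______
___X>_
______
______
______
t=2: ______
______
______
___XX_
____v_
______
______
t=3: ______
______
______
___XX_
___<X_
______
______
t=4: ______
______
______
___^X_
___XX_
______
______
t=5: ______
______
______
__<_X_
___XX_
______
______
t=6: ______
______
__^___
__X_X_
___XX_
______
______
t=7: ______
______
__X>__
__X_X_
___XX_
______
______
t=8: ______
______
__XX__
__XvX_
___XX_
______
______
t=9: ______
______
__XX__
__<XX_
___XX_
______
______
t=10: ______
______
__XX__
___XX_
__vXX_
______
______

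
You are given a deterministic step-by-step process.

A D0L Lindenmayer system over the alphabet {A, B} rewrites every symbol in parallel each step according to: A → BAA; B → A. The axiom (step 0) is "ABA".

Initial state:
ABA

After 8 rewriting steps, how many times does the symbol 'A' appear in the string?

gen 0: ABA
gen 1: BAAABAA
gen 2: ABAABAABAAABAABAA
gen 3: BAAABAABAAABAABAAABAABAABAAABAABAAABAABAA
gen 4: ABAABAABAAABAABAAABAABAABAAABAABAAABAABAABAAABAABAAABAABAAABAABAABAAABAABAAABAABAABAAABAABAAABAABAA
gen 5: BAAABAABAAABAABAAABAABAABAAABAABAAABAABAABAAABAABAAABAABAA…BAAABAABAAABAABAAABAABAABAAABAABAAABAABAABAAABAABAAABAABAA  (len 239)
gen 6: ABAABAABAAABAABAAABAABAABAAABAABAAABAABAABAAABAABAAABAABAA…BAAABAABAAABAABAAABAABAABAAABAABAAABAABAABAAABAABAAABAABAA  (len 577)
gen 7: BAAABAABAAABAABAAABAABAABAAABAABAAABAABAABAAABAABAAABAABAA…BAAABAABAAABAABAAABAABAABAAABAABAAABAABAABAAABAABAAABAABAA  (len 1393)
gen 8: ABAABAABAAABAABAAABAABAABAAABAABAAABAABAABAAABAABAAABAABAA…BAAABAABAAABAABAAABAABAABAAABAABAAABAABAABAAABAABAAABAABAA  (len 3363)

2378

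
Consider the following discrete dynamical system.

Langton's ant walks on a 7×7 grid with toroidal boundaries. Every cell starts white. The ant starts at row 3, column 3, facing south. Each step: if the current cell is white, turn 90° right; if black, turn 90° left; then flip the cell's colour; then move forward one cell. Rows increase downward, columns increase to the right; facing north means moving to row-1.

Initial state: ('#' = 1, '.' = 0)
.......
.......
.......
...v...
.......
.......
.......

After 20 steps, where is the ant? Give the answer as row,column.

1,5

[0] .......
.......
.......
...v...
.......
.......
.......
[1] .......
.......
.......
..<#...
.......
.......
.......
[2] .......
.......
..^....
..##...
.......
.......
.......
[3] .......
.......
..#>...
..##...
.......
.......
.......
[4] .......
.......
..##...
..#v...
.......
.......
.......
[5] .......
.......
..##...
..#.>..
.......
.......
.......
[6] .......
.......
..##...
..#.#..
....v..
.......
.......
[7] .......
.......
..##...
..#.#..
...<#..
.......
.......
[8] .......
.......
..##...
..#^#..
...##..
.......
.......
[9] .......
.......
..##...
..##>..
...##..
.......
.......
[10] .......
.......
..##^..
..##...
...##..
.......
.......
[11] .......
.......
..###>.
..##...
...##..
.......
.......
[12] .......
.......
..####.
..##.v.
...##..
.......
.......
[13] .......
.......
..####.
..##<#.
...##..
.......
.......
[14] .......
.......
..##^#.
..####.
...##..
.......
.......
[15] .......
.......
..#<.#.
..####.
...##..
.......
.......
[16] .......
.......
..#..#.
..#v##.
...##..
.......
.......
[17] .......
.......
..#..#.
..#.>#.
...##..
.......
.......
[18] .......
.......
..#.^#.
..#..#.
...##..
.......
.......
[19] .......
.......
..#.#>.
..#..#.
...##..
.......
.......
[20] .......
.....^.
..#.#..
..#..#.
...##..
.......
.......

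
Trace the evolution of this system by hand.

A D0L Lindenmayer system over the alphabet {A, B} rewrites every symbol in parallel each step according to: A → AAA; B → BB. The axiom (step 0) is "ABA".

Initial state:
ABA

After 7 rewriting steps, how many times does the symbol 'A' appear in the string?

0) ABA
1) AAABBAAA
2) AAAAAAAAABBBBAAAAAAAAA
3) AAAAAAAAAAAAAAAAAAAAAAAAAAABBBBBBBBAAAAAAAAAAAAAAAAAAAAAAAAAAA
4) AAAAAAAAAAAAAAAAAAAAAAAAAAAAAAAAAAAAAAAAAAAAAAAAAAAAAAAAAA…AAAAAAAAAAAAAAAAAAAAAAAAAAAAAAAAAAAAAAAAAAAAAAAAAAAAAAAAAA  (len 178)
5) AAAAAAAAAAAAAAAAAAAAAAAAAAAAAAAAAAAAAAAAAAAAAAAAAAAAAAAAAA…AAAAAAAAAAAAAAAAAAAAAAAAAAAAAAAAAAAAAAAAAAAAAAAAAAAAAAAAAA  (len 518)
6) AAAAAAAAAAAAAAAAAAAAAAAAAAAAAAAAAAAAAAAAAAAAAAAAAAAAAAAAAA…AAAAAAAAAAAAAAAAAAAAAAAAAAAAAAAAAAAAAAAAAAAAAAAAAAAAAAAAAA  (len 1522)
7) AAAAAAAAAAAAAAAAAAAAAAAAAAAAAAAAAAAAAAAAAAAAAAAAAAAAAAAAAA…AAAAAAAAAAAAAAAAAAAAAAAAAAAAAAAAAAAAAAAAAAAAAAAAAAAAAAAAAA  (len 4502)

4374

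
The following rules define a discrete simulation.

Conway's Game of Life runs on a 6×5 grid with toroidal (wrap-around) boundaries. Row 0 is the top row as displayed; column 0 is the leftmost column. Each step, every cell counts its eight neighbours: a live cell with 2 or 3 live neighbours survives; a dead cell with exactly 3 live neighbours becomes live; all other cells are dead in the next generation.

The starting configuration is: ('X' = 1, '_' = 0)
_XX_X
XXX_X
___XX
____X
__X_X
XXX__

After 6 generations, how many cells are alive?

[0] _XX_X
XXX_X
___XX
____X
__X_X
XXX__
[1] ____X
_____
_XX__
X___X
__X_X
____X
[2] _____
_____
XX___
X_X_X
____X
X___X
[3] _____
_____
XX__X
___XX
_X___
X___X
[4] _____
X____
X__XX
_XXXX
___X_
X____
[5] _____
X____
_____
_X___
XX_X_
_____
[6] _____
_____
_____
XXX__
XXX__
_____

6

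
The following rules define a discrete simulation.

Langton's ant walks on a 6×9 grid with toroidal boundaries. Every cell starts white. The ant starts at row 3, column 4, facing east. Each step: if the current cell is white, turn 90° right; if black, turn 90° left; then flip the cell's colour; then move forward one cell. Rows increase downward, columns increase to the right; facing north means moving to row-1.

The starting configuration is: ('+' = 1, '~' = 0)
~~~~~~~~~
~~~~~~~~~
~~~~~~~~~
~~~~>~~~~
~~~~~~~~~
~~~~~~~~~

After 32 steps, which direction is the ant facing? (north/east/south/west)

t=0: ~~~~~~~~~
~~~~~~~~~
~~~~~~~~~
~~~~>~~~~
~~~~~~~~~
~~~~~~~~~
t=1: ~~~~~~~~~
~~~~~~~~~
~~~~~~~~~
~~~~+~~~~
~~~~v~~~~
~~~~~~~~~
t=2: ~~~~~~~~~
~~~~~~~~~
~~~~~~~~~
~~~~+~~~~
~~~<+~~~~
~~~~~~~~~
t=3: ~~~~~~~~~
~~~~~~~~~
~~~~~~~~~
~~~^+~~~~
~~~++~~~~
~~~~~~~~~
t=4: ~~~~~~~~~
~~~~~~~~~
~~~~~~~~~
~~~+>~~~~
~~~++~~~~
~~~~~~~~~
t=5: ~~~~~~~~~
~~~~~~~~~
~~~~^~~~~
~~~+~~~~~
~~~++~~~~
~~~~~~~~~
t=6: ~~~~~~~~~
~~~~~~~~~
~~~~+>~~~
~~~+~~~~~
~~~++~~~~
~~~~~~~~~
t=7: ~~~~~~~~~
~~~~~~~~~
~~~~++~~~
~~~+~v~~~
~~~++~~~~
~~~~~~~~~
t=8: ~~~~~~~~~
~~~~~~~~~
~~~~++~~~
~~~+<+~~~
~~~++~~~~
~~~~~~~~~
t=9: ~~~~~~~~~
~~~~~~~~~
~~~~^+~~~
~~~+++~~~
~~~++~~~~
~~~~~~~~~
t=10: ~~~~~~~~~
~~~~~~~~~
~~~<~+~~~
~~~+++~~~
~~~++~~~~
~~~~~~~~~
t=11: ~~~~~~~~~
~~~^~~~~~
~~~+~+~~~
~~~+++~~~
~~~++~~~~
~~~~~~~~~
t=12: ~~~~~~~~~
~~~+>~~~~
~~~+~+~~~
~~~+++~~~
~~~++~~~~
~~~~~~~~~
t=13: ~~~~~~~~~
~~~++~~~~
~~~+v+~~~
~~~+++~~~
~~~++~~~~
~~~~~~~~~
t=14: ~~~~~~~~~
~~~++~~~~
~~~<++~~~
~~~+++~~~
~~~++~~~~
~~~~~~~~~
t=15: ~~~~~~~~~
~~~++~~~~
~~~~++~~~
~~~v++~~~
~~~++~~~~
~~~~~~~~~
t=16: ~~~~~~~~~
~~~++~~~~
~~~~++~~~
~~~~>+~~~
~~~++~~~~
~~~~~~~~~
t=17: ~~~~~~~~~
~~~++~~~~
~~~~^+~~~
~~~~~+~~~
~~~++~~~~
~~~~~~~~~
t=18: ~~~~~~~~~
~~~++~~~~
~~~<~+~~~
~~~~~+~~~
~~~++~~~~
~~~~~~~~~
t=19: ~~~~~~~~~
~~~^+~~~~
~~~+~+~~~
~~~~~+~~~
~~~++~~~~
~~~~~~~~~
t=20: ~~~~~~~~~
~~<~+~~~~
~~~+~+~~~
~~~~~+~~~
~~~++~~~~
~~~~~~~~~
t=21: ~~^~~~~~~
~~+~+~~~~
~~~+~+~~~
~~~~~+~~~
~~~++~~~~
~~~~~~~~~
t=22: ~~+>~~~~~
~~+~+~~~~
~~~+~+~~~
~~~~~+~~~
~~~++~~~~
~~~~~~~~~
t=23: ~~++~~~~~
~~+v+~~~~
~~~+~+~~~
~~~~~+~~~
~~~++~~~~
~~~~~~~~~
t=24: ~~++~~~~~
~~<++~~~~
~~~+~+~~~
~~~~~+~~~
~~~++~~~~
~~~~~~~~~
t=25: ~~++~~~~~
~~~++~~~~
~~v+~+~~~
~~~~~+~~~
~~~++~~~~
~~~~~~~~~
t=26: ~~++~~~~~
~~~++~~~~
~<++~+~~~
~~~~~+~~~
~~~++~~~~
~~~~~~~~~
t=27: ~~++~~~~~
~^~++~~~~
~+++~+~~~
~~~~~+~~~
~~~++~~~~
~~~~~~~~~
t=28: ~~++~~~~~
~+>++~~~~
~+++~+~~~
~~~~~+~~~
~~~++~~~~
~~~~~~~~~
t=29: ~~++~~~~~
~++++~~~~
~+v+~+~~~
~~~~~+~~~
~~~++~~~~
~~~~~~~~~
t=30: ~~++~~~~~
~++++~~~~
~+~>~+~~~
~~~~~+~~~
~~~++~~~~
~~~~~~~~~
t=31: ~~++~~~~~
~++^+~~~~
~+~~~+~~~
~~~~~+~~~
~~~++~~~~
~~~~~~~~~
t=32: ~~++~~~~~
~+<~+~~~~
~+~~~+~~~
~~~~~+~~~
~~~++~~~~
~~~~~~~~~

west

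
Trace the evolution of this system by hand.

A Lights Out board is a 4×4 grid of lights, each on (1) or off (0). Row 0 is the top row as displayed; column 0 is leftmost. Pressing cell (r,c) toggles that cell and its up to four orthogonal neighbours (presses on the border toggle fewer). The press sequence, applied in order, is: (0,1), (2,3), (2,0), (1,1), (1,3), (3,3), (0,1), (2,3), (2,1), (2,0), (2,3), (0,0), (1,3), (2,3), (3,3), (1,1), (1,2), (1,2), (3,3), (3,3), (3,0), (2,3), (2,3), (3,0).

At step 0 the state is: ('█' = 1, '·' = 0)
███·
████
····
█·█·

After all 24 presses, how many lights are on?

0) ███·
████
····
█·█·
1) ····
█·██
····
█·█·
2) ····
█·█·
··██
█·██
3) ····
··█·
████
··██
4) ·█··
██··
█·██
··██
5) ·█·█
████
█·█·
··██
6) ·█·█
████
█·██
····
7) █·██
█·██
█·██
····
8) █·██
█·█·
█···
···█
9) █·██
███·
·██·
·█·█
10) █·██
·██·
█·█·
██·█
11) █·██
·███
█··█
██··
12) ·███
████
█··█
██··
13) ·██·
██··
█···
██··
14) ·██·
██·█
█·██
██·█
15) ·██·
██·█
█·█·
███·
16) ··█·
··██
███·
███·
17) ····
·█··
██··
███·
18) ··█·
··██
███·
███·
19) ··█·
··██
████
██·█
20) ··█·
··██
███·
███·
21) ··█·
··██
·██·
··█·
22) ··█·
··█·
·█·█
··██
23) ··█·
··██
·██·
··█·
24) ··█·
··██
███·
███·

9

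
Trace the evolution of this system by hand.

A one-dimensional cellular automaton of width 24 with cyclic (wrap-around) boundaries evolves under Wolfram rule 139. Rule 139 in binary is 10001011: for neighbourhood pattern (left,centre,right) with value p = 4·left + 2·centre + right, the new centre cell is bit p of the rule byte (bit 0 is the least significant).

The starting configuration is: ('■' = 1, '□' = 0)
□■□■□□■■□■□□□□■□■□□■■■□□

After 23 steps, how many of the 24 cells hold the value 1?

16

gen 0: □■□■□□■■□■□□□□■□■□□■■■□□
gen 1: ■□□□□■■□□□□■■■□□□□■■■□□■
gen 2: □□■■■■□□■■■■■□□■■■■■□□■■
gen 3: □■■■■□□■■■■■□□■■■■■□□■■□
gen 4: ■■■■□□■■■■■□□■■■■■□□■■□□
gen 5: ■■■□□■■■■■□□■■■■■□□■■□□■
gen 6: ■■□□■■■■■□□■■■■■□□■■□□■■
gen 7: ■□□■■■■■□□■■■■■□□■■□□■■■
gen 8: □□■■■■■□□■■■■■□□■■□□■■■■
gen 9: □■■■■■□□■■■■■□□■■□□■■■■□
gen 10: ■■■■■□□■■■■■□□■■□□■■■■□□
gen 11: ■■■■□□■■■■■□□■■□□■■■■□□■
gen 12: ■■■□□■■■■■□□■■□□■■■■□□■■
gen 13: ■■□□■■■■■□□■■□□■■■■□□■■■
gen 14: ■□□■■■■■□□■■□□■■■■□□■■■■
gen 15: □□■■■■■□□■■□□■■■■□□■■■■■
gen 16: □■■■■■□□■■□□■■■■□□■■■■■□
gen 17: ■■■■■□□■■□□■■■■□□■■■■■□□
gen 18: ■■■■□□■■□□■■■■□□■■■■■□□■
gen 19: ■■■□□■■□□■■■■□□■■■■■□□■■
gen 20: ■■□□■■□□■■■■□□■■■■■□□■■■
gen 21: ■□□■■□□■■■■□□■■■■■□□■■■■
gen 22: □□■■□□■■■■□□■■■■■□□■■■■■
gen 23: □■■□□■■■■□□■■■■■□□■■■■■□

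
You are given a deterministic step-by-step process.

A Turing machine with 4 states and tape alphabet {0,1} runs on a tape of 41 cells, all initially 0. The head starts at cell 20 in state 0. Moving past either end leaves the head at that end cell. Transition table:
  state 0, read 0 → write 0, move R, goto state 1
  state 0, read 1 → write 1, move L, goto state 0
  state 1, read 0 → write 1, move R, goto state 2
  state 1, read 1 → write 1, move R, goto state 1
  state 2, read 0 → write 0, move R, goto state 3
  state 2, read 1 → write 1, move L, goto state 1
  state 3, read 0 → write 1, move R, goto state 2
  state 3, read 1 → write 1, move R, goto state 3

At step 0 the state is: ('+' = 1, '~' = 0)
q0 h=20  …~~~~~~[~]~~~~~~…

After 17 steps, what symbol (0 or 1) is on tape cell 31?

1

k=0  q0 h=20  …~~~~~~[~]~~~~~~…
k=1  q1 h=21  …~~~~~~[~]~~~~~~…
k=2  q2 h=22  …~~~~~+[~]~~~~~~…
k=3  q3 h=23  …~~~~+~[~]~~~~~~…
k=4  q2 h=24  …~~~+~+[~]~~~~~~…
k=5  q3 h=25  …~~+~+~[~]~~~~~~…
k=6  q2 h=26  …~+~+~+[~]~~~~~~…
k=7  q3 h=27  …+~+~+~[~]~~~~~~…
k=8  q2 h=28  …~+~+~+[~]~~~~~~…
k=9  q3 h=29  …+~+~+~[~]~~~~~~…
k=10  q2 h=30  …~+~+~+[~]~~~~~~…
k=11  q3 h=31  …+~+~+~[~]~~~~~~…
k=12  q2 h=32  …~+~+~+[~]~~~~~~…
k=13  q3 h=33  …+~+~+~[~]~~~~~~…
k=14  q2 h=34  …~+~+~+[~]~~~~~~|
k=15  q3 h=35  …+~+~+~[~]~~~~~|
k=16  q2 h=36  …~+~+~+[~]~~~~|
k=17  q3 h=37  …+~+~+~[~]~~~|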